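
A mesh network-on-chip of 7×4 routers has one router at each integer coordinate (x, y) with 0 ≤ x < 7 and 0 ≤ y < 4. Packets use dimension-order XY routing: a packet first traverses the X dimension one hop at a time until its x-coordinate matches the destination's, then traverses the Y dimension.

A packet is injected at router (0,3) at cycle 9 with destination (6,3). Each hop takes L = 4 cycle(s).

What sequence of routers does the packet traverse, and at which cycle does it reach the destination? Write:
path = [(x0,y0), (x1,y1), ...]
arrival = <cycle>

path = [(0,3), (1,3), (2,3), (3,3), (4,3), (5,3), (6,3)]
arrival = 33

#0 — 0,3 | c9
#1 — 1,3 | c13 | E
#2 — 2,3 | c17 | E
#3 — 3,3 | c21 | E
#4 — 4,3 | c25 | E
#5 — 5,3 | c29 | E
#6 — 6,3 | c33 | E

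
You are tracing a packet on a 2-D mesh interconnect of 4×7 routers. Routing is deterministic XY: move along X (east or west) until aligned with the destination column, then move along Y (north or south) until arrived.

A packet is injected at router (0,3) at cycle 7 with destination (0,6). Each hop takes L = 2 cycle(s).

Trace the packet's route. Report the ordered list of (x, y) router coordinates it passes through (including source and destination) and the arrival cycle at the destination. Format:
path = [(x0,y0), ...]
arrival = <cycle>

[0] x=0 y=3 t=7
[1] x=0 y=4 t=9 →N
[2] x=0 y=5 t=11 →N
[3] x=0 y=6 t=13 →N

path = [(0,3), (0,4), (0,5), (0,6)]
arrival = 13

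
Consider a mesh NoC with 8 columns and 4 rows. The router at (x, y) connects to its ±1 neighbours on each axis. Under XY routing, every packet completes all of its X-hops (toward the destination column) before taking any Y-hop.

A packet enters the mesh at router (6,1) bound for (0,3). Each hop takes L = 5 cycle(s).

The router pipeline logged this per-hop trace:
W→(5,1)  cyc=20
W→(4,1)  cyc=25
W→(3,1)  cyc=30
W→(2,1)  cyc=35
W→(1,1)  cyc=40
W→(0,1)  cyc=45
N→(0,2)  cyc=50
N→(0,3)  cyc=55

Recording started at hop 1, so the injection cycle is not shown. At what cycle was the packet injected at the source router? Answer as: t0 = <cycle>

At hop 1 the cycle is 20; in general cyc_k = t0 + kL.
So t0 = 20 − 1·5 = 15.

t0 = 15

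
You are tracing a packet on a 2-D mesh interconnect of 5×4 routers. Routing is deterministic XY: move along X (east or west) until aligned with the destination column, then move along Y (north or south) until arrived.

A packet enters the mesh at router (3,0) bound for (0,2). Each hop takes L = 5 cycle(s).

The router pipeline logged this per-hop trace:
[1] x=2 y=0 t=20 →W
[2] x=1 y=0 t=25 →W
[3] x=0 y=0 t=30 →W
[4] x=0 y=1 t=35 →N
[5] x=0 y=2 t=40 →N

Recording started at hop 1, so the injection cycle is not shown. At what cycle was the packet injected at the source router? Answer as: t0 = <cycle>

t0 = 15

The first recorded entry is hop 1 at cycle 20.
So t0 = 20 − 1·5 = 15.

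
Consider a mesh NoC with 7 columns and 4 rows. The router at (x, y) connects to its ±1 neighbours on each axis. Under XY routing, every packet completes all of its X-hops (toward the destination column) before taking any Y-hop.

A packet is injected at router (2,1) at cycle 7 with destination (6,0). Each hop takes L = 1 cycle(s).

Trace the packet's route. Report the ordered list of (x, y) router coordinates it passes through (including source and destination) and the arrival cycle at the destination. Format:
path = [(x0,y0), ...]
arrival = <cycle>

path = [(2,1), (3,1), (4,1), (5,1), (6,1), (6,0)]
arrival = 12

[0] x=2 y=1 t=7
[1] x=3 y=1 t=8 →E
[2] x=4 y=1 t=9 →E
[3] x=5 y=1 t=10 →E
[4] x=6 y=1 t=11 →E
[5] x=6 y=0 t=12 →S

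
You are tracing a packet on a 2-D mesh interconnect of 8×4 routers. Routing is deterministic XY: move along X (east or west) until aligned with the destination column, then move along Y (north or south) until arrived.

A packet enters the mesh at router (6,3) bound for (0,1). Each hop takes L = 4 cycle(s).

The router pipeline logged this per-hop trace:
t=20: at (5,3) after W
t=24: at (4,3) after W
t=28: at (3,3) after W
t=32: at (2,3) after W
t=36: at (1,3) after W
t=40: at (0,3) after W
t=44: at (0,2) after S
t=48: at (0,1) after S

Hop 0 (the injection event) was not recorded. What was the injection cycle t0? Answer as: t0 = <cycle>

t0 = 16

Hop 1 reached at cycle 20; hop k is at t0 + k·L.
Therefore t0 = 20 − L = 16.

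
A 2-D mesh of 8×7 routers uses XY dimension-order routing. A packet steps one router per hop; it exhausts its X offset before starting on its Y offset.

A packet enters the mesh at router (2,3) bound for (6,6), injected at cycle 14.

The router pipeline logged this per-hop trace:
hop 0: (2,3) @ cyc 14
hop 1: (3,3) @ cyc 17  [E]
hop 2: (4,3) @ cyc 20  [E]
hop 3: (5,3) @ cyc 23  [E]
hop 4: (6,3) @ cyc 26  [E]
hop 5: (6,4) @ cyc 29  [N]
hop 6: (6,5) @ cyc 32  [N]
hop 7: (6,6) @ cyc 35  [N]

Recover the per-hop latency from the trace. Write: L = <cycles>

cyc[1] − cyc[0] = 17 − 14 = 3.
One hop costs L cycles, so L = 3.

L = 3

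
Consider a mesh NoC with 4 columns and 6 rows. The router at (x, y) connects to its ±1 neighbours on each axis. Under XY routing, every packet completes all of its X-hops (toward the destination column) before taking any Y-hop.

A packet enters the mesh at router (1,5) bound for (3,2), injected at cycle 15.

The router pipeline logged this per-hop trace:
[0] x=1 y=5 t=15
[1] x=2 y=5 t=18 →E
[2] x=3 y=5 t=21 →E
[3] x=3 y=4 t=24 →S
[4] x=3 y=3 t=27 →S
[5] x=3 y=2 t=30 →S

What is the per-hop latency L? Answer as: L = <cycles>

cyc[1] − cyc[0] = 18 − 15 = 3.
One hop costs L cycles, so L = 3.

L = 3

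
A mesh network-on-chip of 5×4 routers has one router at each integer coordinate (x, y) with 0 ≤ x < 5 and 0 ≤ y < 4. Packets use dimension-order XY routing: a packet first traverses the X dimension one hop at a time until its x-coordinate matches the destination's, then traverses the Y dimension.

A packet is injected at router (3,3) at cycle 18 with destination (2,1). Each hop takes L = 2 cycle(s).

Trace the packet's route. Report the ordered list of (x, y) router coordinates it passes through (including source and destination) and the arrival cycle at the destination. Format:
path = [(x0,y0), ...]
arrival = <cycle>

t=18: at (3,3)
t=20: at (2,3) after W
t=22: at (2,2) after S
t=24: at (2,1) after S

path = [(3,3), (2,3), (2,2), (2,1)]
arrival = 24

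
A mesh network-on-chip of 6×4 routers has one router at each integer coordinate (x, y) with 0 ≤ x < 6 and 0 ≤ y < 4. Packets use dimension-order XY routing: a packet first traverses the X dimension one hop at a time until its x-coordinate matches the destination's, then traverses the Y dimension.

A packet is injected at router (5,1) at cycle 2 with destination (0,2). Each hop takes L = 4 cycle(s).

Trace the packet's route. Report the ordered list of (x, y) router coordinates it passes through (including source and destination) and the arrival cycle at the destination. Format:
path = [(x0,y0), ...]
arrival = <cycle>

path = [(5,1), (4,1), (3,1), (2,1), (1,1), (0,1), (0,2)]
arrival = 26

hop 0: (5,1) @ cyc 2
hop 1: (4,1) @ cyc 6  [W]
hop 2: (3,1) @ cyc 10  [W]
hop 3: (2,1) @ cyc 14  [W]
hop 4: (1,1) @ cyc 18  [W]
hop 5: (0,1) @ cyc 22  [W]
hop 6: (0,2) @ cyc 26  [N]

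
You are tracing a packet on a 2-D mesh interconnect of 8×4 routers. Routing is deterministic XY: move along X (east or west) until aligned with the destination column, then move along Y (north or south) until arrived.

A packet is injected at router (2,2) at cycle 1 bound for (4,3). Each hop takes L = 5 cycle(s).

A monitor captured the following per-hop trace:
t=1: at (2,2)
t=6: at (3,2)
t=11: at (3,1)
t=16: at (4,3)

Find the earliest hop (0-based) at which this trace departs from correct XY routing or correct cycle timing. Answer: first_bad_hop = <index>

first_bad_hop = 2

  1: Δx=+1 Δy=+0 Δt=5 [ok]
  2: Δx=+0 Δy=-1 Δt=5 [BAD: Y-move but x=3≠4]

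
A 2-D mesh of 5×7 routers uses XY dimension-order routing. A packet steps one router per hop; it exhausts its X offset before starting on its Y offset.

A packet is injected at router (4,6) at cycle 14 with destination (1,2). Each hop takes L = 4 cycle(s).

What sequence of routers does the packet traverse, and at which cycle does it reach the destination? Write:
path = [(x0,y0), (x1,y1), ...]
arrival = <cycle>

path = [(4,6), (3,6), (2,6), (1,6), (1,5), (1,4), (1,3), (1,2)]
arrival = 42

hop 0: (4,6) @ cyc 14
hop 1: (3,6) @ cyc 18  [W]
hop 2: (2,6) @ cyc 22  [W]
hop 3: (1,6) @ cyc 26  [W]
hop 4: (1,5) @ cyc 30  [S]
hop 5: (1,4) @ cyc 34  [S]
hop 6: (1,3) @ cyc 38  [S]
hop 7: (1,2) @ cyc 42  [S]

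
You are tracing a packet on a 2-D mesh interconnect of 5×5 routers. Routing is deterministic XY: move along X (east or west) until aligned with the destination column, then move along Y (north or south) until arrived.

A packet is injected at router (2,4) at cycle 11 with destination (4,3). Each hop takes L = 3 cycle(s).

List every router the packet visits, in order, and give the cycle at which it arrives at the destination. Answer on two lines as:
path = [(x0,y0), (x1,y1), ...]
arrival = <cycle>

src (2,4)  cyc=11
E→(3,4)  cyc=14
E→(4,4)  cyc=17
S→(4,3)  cyc=20

path = [(2,4), (3,4), (4,4), (4,3)]
arrival = 20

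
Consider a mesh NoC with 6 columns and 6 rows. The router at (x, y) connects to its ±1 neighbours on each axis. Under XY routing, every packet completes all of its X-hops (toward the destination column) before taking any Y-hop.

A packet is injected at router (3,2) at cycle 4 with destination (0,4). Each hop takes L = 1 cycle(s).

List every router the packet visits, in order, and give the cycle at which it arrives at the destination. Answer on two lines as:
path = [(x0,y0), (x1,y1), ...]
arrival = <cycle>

hop 0: (3,2) @ cyc 4
hop 1: (2,2) @ cyc 5  [W]
hop 2: (1,2) @ cyc 6  [W]
hop 3: (0,2) @ cyc 7  [W]
hop 4: (0,3) @ cyc 8  [N]
hop 5: (0,4) @ cyc 9  [N]

path = [(3,2), (2,2), (1,2), (0,2), (0,3), (0,4)]
arrival = 9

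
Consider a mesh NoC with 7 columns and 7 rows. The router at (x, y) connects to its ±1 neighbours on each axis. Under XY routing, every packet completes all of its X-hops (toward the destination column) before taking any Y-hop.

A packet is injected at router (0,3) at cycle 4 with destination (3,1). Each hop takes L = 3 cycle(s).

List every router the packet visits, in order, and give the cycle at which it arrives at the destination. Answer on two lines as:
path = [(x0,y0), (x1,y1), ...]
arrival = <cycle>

path = [(0,3), (1,3), (2,3), (3,3), (3,2), (3,1)]
arrival = 19

src (0,3)  cyc=4
E→(1,3)  cyc=7
E→(2,3)  cyc=10
E→(3,3)  cyc=13
S→(3,2)  cyc=16
S→(3,1)  cyc=19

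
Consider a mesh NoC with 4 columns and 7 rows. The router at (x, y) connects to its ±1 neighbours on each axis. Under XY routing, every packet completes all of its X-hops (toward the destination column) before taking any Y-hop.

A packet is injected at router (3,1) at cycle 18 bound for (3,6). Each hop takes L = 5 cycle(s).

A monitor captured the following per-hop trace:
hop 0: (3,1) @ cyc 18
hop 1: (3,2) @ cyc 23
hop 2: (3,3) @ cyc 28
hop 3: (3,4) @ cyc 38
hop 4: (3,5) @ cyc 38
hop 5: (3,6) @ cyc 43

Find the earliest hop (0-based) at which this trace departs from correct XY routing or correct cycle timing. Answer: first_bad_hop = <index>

first_bad_hop = 3

hop 1: step (+0,+1), +5 cyc — ok
hop 2: step (+0,+1), +5 cyc — ok
hop 3: step (+0,+1), +10 cyc — BAD: Δcyc=10≠L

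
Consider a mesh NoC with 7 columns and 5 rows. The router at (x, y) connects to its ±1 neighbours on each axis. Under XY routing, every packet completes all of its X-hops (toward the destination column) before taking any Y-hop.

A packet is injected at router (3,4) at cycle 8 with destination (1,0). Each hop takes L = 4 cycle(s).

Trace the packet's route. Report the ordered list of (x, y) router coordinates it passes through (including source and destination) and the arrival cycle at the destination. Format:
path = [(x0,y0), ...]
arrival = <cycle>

path = [(3,4), (2,4), (1,4), (1,3), (1,2), (1,1), (1,0)]
arrival = 32

src (3,4)  cyc=8
W→(2,4)  cyc=12
W→(1,4)  cyc=16
S→(1,3)  cyc=20
S→(1,2)  cyc=24
S→(1,1)  cyc=28
S→(1,0)  cyc=32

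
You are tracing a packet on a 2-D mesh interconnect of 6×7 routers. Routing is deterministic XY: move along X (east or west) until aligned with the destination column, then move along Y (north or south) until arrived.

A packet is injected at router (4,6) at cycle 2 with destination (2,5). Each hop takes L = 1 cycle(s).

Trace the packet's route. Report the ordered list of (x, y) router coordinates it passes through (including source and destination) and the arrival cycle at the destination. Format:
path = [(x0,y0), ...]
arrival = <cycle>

[0] x=4 y=6 t=2
[1] x=3 y=6 t=3 →W
[2] x=2 y=6 t=4 →W
[3] x=2 y=5 t=5 →S

path = [(4,6), (3,6), (2,6), (2,5)]
arrival = 5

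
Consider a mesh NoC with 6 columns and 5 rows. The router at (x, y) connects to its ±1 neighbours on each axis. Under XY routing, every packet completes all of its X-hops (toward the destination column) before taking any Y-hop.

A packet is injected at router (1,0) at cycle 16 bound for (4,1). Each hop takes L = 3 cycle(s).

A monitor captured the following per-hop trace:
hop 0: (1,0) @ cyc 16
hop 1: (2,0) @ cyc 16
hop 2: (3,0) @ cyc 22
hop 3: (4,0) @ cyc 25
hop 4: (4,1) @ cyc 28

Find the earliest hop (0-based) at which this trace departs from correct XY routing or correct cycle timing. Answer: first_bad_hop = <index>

first_bad_hop = 1

check 1→ d=(1,0) cyc+0: BAD: Δcyc=0≠L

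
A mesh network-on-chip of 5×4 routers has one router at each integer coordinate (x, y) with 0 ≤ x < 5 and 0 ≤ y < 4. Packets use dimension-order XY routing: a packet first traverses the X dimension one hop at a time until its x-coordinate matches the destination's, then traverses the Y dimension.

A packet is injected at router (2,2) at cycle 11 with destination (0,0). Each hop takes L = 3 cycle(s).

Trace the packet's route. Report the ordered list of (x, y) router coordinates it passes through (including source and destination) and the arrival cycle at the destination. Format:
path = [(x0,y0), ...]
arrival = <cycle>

[0] x=2 y=2 t=11
[1] x=1 y=2 t=14 →W
[2] x=0 y=2 t=17 →W
[3] x=0 y=1 t=20 →S
[4] x=0 y=0 t=23 →S

path = [(2,2), (1,2), (0,2), (0,1), (0,0)]
arrival = 23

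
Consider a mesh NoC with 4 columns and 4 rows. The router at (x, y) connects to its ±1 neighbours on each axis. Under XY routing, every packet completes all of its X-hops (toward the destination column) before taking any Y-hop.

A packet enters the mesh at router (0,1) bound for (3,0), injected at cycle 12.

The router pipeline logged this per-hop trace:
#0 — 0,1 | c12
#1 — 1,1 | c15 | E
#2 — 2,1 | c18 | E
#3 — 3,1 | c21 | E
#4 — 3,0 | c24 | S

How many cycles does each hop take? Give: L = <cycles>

L = 3

Δcyc across hop 0→1: 15 − 12 = 3.
Per-hop latency L = Δcyc = 3.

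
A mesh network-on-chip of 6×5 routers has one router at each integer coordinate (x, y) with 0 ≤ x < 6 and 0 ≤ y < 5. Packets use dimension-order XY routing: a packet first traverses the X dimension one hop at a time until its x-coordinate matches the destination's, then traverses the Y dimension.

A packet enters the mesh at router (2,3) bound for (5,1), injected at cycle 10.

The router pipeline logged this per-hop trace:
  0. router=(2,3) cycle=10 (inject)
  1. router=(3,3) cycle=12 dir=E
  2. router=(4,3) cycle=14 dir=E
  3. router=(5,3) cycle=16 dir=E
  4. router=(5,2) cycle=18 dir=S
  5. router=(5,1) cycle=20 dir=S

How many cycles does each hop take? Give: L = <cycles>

L = 2

Δcyc across hop 0→1: 12 − 10 = 2.
Each hop adds L, hence L = 2.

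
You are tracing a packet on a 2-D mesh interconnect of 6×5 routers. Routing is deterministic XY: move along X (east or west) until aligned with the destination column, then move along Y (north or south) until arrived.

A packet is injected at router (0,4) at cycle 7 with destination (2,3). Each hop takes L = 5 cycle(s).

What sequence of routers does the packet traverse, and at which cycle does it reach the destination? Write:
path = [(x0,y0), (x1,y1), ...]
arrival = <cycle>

[0] x=0 y=4 t=7
[1] x=1 y=4 t=12 →E
[2] x=2 y=4 t=17 →E
[3] x=2 y=3 t=22 →S

path = [(0,4), (1,4), (2,4), (2,3)]
arrival = 22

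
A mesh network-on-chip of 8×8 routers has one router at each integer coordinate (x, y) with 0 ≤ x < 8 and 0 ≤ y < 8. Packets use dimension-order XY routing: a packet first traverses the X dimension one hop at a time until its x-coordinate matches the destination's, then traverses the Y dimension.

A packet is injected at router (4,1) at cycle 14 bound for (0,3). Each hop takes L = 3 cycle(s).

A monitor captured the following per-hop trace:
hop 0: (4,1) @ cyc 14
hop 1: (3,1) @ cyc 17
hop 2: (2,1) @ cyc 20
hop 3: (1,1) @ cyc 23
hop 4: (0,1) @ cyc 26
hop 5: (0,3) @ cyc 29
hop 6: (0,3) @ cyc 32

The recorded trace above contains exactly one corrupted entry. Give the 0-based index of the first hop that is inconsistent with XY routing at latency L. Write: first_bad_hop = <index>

[1] (-1,+0) / 3c ⇒ ok
[2] (-1,+0) / 3c ⇒ ok
[3] (-1,+0) / 3c ⇒ ok
[4] (-1,+0) / 3c ⇒ ok
[5] (+0,+2) / 3c ⇒ BAD: non-unit step

first_bad_hop = 5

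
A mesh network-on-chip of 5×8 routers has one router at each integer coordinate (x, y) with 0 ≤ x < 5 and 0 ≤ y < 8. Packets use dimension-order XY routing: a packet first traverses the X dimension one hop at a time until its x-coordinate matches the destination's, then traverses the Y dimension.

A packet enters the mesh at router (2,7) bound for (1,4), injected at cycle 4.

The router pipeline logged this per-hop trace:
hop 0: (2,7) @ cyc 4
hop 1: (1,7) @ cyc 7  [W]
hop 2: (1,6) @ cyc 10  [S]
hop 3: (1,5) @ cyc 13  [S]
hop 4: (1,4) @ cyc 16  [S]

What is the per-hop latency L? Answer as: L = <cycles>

L = 3

Between hops 0 and 1 the cycle counter advances 7 − 4 = 3.
One hop costs L cycles, so L = 3.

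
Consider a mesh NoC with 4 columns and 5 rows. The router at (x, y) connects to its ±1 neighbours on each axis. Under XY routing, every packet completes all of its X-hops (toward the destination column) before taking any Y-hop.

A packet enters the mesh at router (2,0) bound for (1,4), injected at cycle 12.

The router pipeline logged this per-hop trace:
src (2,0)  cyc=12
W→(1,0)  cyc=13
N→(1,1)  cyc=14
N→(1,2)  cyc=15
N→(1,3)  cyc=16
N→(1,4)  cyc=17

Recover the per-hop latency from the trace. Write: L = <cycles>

L = 1

Between hops 0 and 1 the cycle counter advances 13 − 12 = 1.
That increment is L by definition: L = 1.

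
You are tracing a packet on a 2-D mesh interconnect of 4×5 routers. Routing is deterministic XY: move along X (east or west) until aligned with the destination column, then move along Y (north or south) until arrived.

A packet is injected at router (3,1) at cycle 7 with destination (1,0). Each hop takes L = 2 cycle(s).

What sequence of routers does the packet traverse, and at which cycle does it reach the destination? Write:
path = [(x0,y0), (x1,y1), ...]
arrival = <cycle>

hop 0: (3,1) @ cyc 7
hop 1: (2,1) @ cyc 9  [W]
hop 2: (1,1) @ cyc 11  [W]
hop 3: (1,0) @ cyc 13  [S]

path = [(3,1), (2,1), (1,1), (1,0)]
arrival = 13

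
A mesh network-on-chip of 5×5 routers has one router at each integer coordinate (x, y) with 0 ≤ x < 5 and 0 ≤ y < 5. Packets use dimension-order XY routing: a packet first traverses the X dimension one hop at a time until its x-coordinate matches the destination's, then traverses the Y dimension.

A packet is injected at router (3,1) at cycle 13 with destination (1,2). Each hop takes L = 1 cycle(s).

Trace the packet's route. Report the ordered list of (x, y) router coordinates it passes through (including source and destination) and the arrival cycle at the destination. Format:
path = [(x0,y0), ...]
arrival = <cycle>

path = [(3,1), (2,1), (1,1), (1,2)]
arrival = 16

[0] x=3 y=1 t=13
[1] x=2 y=1 t=14 →W
[2] x=1 y=1 t=15 →W
[3] x=1 y=2 t=16 →N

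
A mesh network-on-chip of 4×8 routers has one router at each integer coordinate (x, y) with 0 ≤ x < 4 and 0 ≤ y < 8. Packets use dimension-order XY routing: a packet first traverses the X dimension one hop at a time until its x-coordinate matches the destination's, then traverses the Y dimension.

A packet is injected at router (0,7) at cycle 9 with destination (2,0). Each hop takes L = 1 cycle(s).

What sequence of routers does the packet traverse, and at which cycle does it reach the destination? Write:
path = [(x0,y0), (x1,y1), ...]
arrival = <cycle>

hop 0: (0,7) @ cyc 9
hop 1: (1,7) @ cyc 10  [E]
hop 2: (2,7) @ cyc 11  [E]
hop 3: (2,6) @ cyc 12  [S]
hop 4: (2,5) @ cyc 13  [S]
hop 5: (2,4) @ cyc 14  [S]
hop 6: (2,3) @ cyc 15  [S]
hop 7: (2,2) @ cyc 16  [S]
hop 8: (2,1) @ cyc 17  [S]
hop 9: (2,0) @ cyc 18  [S]

path = [(0,7), (1,7), (2,7), (2,6), (2,5), (2,4), (2,3), (2,2), (2,1), (2,0)]
arrival = 18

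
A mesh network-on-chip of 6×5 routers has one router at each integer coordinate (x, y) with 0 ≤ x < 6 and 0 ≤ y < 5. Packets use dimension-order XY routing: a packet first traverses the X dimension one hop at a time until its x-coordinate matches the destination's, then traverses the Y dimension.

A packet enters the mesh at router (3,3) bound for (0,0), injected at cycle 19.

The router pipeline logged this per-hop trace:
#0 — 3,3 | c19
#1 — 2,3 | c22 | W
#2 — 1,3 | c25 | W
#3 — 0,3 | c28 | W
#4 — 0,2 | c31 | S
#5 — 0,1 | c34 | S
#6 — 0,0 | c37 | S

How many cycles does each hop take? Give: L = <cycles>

From hop 0 (19) to hop 1 (22): +3 cycles.
That increment is L by definition: L = 3.

L = 3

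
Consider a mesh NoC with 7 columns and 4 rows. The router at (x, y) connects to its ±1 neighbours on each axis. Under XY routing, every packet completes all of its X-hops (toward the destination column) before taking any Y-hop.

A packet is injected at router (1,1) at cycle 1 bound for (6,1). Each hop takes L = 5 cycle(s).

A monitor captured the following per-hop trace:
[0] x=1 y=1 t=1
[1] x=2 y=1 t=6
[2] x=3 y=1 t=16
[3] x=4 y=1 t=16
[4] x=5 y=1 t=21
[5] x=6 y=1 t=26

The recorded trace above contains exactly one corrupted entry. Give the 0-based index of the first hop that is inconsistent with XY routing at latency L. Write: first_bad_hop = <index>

first_bad_hop = 2

  1: Δx=+1 Δy=+0 Δt=5 [ok]
  2: Δx=+1 Δy=+0 Δt=10 [BAD: Δcyc=10≠L]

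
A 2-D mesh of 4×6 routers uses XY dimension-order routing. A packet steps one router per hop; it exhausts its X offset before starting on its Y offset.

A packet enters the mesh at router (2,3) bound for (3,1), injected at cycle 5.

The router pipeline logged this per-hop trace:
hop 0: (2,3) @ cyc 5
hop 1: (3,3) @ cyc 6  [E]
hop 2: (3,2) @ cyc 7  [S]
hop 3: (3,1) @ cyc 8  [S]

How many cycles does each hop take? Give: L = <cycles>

L = 1

cyc[1] − cyc[0] = 6 − 5 = 1.
Per-hop latency L = Δcyc = 1.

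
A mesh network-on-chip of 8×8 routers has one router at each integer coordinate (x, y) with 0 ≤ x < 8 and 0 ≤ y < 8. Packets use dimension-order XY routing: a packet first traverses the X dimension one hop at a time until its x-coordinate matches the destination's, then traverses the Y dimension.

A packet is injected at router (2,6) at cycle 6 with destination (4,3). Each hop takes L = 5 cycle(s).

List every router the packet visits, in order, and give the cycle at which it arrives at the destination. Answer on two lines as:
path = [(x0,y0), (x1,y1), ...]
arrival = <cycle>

path = [(2,6), (3,6), (4,6), (4,5), (4,4), (4,3)]
arrival = 31

t=6: at (2,6)
t=11: at (3,6) after E
t=16: at (4,6) after E
t=21: at (4,5) after S
t=26: at (4,4) after S
t=31: at (4,3) after S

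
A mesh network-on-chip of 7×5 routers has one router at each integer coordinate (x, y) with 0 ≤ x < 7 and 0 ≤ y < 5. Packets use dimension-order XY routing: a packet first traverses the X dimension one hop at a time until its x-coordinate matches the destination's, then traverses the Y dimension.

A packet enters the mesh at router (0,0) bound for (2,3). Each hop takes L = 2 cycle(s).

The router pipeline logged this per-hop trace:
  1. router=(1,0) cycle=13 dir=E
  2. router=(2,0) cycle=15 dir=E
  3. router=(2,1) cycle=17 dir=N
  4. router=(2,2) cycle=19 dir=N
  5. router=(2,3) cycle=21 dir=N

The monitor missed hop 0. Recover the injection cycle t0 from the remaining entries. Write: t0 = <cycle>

Hop 1 reached at cycle 13; hop k is at t0 + k·L.
Subtract one hop: t0 = 13 − 2 = 11.

t0 = 11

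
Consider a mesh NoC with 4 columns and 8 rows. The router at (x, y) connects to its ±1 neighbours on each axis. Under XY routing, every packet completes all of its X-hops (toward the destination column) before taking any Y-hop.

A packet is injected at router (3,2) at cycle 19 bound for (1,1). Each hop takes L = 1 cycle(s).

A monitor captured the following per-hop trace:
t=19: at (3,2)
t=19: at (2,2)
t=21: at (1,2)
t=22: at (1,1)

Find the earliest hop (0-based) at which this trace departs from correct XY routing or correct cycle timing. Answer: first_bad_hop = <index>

check 1→ d=(-1,0) cyc+0: BAD: Δcyc=0≠L

first_bad_hop = 1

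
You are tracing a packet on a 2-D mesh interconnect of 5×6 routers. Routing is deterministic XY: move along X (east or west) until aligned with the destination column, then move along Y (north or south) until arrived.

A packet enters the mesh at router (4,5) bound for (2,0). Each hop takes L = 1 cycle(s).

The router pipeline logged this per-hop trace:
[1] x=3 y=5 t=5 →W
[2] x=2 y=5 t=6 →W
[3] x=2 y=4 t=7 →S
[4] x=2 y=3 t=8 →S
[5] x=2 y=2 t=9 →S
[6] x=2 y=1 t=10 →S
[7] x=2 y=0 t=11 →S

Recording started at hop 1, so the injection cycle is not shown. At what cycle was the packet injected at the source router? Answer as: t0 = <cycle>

Hop 1 reached at cycle 5; hop k is at t0 + k·L.
Therefore t0 = 5 − L = 4.

t0 = 4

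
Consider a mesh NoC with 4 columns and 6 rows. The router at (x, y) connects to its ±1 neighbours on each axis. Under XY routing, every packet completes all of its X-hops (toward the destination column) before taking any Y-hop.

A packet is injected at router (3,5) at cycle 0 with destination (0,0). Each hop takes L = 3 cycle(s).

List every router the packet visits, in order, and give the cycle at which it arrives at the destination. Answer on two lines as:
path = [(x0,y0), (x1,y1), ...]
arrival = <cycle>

src (3,5)  cyc=0
W→(2,5)  cyc=3
W→(1,5)  cyc=6
W→(0,5)  cyc=9
S→(0,4)  cyc=12
S→(0,3)  cyc=15
S→(0,2)  cyc=18
S→(0,1)  cyc=21
S→(0,0)  cyc=24

path = [(3,5), (2,5), (1,5), (0,5), (0,4), (0,3), (0,2), (0,1), (0,0)]
arrival = 24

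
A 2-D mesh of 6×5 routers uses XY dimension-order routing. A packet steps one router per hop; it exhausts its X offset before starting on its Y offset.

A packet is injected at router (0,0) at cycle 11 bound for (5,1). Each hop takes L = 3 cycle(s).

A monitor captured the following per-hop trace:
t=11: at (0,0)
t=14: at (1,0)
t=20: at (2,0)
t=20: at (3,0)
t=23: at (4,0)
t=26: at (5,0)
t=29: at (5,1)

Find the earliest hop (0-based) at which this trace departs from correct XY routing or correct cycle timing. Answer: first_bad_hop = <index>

first_bad_hop = 2

[1] (+1,+0) / 3c ⇒ ok
[2] (+1,+0) / 6c ⇒ BAD: Δcyc=6≠L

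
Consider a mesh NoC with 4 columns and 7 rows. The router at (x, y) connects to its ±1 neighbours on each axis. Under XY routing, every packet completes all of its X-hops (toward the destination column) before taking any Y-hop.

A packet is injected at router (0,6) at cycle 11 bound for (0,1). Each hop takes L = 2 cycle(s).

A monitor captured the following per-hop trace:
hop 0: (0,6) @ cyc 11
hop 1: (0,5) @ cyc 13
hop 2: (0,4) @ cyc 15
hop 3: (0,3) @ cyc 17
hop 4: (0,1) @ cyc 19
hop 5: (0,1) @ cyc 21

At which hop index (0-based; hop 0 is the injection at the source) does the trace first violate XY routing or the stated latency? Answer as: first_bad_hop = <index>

first_bad_hop = 4

[1] (+0,-1) / 2c ⇒ ok
[2] (+0,-1) / 2c ⇒ ok
[3] (+0,-1) / 2c ⇒ ok
[4] (+0,-2) / 2c ⇒ BAD: non-unit step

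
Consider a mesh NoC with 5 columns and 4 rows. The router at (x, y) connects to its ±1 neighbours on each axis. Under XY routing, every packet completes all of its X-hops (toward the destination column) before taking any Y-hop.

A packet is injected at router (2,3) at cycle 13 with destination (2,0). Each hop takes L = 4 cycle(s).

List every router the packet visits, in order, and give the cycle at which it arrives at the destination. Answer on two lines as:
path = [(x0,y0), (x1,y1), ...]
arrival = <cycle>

  0. router=(2,3) cycle=13 (inject)
  1. router=(2,2) cycle=17 dir=S
  2. router=(2,1) cycle=21 dir=S
  3. router=(2,0) cycle=25 dir=S

path = [(2,3), (2,2), (2,1), (2,0)]
arrival = 25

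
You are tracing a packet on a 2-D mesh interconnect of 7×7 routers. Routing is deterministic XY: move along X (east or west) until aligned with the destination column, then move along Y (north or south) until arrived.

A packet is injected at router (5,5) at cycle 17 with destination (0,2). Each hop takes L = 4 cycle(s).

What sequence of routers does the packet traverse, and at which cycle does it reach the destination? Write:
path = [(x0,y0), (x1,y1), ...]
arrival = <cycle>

src (5,5)  cyc=17
W→(4,5)  cyc=21
W→(3,5)  cyc=25
W→(2,5)  cyc=29
W→(1,5)  cyc=33
W→(0,5)  cyc=37
S→(0,4)  cyc=41
S→(0,3)  cyc=45
S→(0,2)  cyc=49

path = [(5,5), (4,5), (3,5), (2,5), (1,5), (0,5), (0,4), (0,3), (0,2)]
arrival = 49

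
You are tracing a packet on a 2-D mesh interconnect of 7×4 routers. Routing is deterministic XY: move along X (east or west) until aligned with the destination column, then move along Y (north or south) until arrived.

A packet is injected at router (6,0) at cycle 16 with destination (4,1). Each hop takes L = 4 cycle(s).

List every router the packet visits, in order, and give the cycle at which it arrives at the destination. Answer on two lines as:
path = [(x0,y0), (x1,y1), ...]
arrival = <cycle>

[0] x=6 y=0 t=16
[1] x=5 y=0 t=20 →W
[2] x=4 y=0 t=24 →W
[3] x=4 y=1 t=28 →N

path = [(6,0), (5,0), (4,0), (4,1)]
arrival = 28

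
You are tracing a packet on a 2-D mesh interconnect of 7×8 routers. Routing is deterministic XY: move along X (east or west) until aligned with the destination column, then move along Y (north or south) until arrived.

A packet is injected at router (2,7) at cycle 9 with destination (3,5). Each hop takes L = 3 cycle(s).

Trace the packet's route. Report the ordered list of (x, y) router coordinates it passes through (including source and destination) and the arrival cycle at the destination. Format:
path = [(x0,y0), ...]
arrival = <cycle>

path = [(2,7), (3,7), (3,6), (3,5)]
arrival = 18

[0] x=2 y=7 t=9
[1] x=3 y=7 t=12 →E
[2] x=3 y=6 t=15 →S
[3] x=3 y=5 t=18 →S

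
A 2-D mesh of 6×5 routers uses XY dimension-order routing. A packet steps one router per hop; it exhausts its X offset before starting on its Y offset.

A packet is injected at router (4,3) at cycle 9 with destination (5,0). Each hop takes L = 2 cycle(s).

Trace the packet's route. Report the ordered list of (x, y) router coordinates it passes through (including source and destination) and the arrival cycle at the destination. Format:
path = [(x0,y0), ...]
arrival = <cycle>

path = [(4,3), (5,3), (5,2), (5,1), (5,0)]
arrival = 17

t=9: at (4,3)
t=11: at (5,3) after E
t=13: at (5,2) after S
t=15: at (5,1) after S
t=17: at (5,0) after S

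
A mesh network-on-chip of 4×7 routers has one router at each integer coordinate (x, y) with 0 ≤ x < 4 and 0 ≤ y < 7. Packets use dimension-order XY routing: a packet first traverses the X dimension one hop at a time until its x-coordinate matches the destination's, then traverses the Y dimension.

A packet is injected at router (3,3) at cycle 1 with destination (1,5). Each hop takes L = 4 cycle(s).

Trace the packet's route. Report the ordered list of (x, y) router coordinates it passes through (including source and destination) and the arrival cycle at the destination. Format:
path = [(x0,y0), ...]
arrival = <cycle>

path = [(3,3), (2,3), (1,3), (1,4), (1,5)]
arrival = 17

hop 0: (3,3) @ cyc 1
hop 1: (2,3) @ cyc 5  [W]
hop 2: (1,3) @ cyc 9  [W]
hop 3: (1,4) @ cyc 13  [N]
hop 4: (1,5) @ cyc 17  [N]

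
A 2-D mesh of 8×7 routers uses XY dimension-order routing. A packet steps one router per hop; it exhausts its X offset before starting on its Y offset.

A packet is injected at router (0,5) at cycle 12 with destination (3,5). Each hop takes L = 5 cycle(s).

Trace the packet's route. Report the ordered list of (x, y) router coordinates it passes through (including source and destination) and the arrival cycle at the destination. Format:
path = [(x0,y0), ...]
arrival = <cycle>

path = [(0,5), (1,5), (2,5), (3,5)]
arrival = 27

t=12: at (0,5)
t=17: at (1,5) after E
t=22: at (2,5) after E
t=27: at (3,5) after E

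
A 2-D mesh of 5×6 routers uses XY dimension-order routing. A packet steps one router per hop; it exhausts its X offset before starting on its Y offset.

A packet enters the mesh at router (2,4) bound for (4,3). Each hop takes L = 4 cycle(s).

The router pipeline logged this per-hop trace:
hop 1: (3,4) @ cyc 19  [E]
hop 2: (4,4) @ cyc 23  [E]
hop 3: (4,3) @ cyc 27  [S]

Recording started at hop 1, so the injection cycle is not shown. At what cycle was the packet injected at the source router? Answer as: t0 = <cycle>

t0 = 15

The first recorded entry is hop 1 at cycle 19.
t0 = cyc[1] − L = 19 − 4 = 15.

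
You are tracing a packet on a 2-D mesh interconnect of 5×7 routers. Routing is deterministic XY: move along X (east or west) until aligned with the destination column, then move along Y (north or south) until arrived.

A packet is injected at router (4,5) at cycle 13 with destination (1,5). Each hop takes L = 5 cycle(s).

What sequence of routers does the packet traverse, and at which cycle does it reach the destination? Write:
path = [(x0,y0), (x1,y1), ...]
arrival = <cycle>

path = [(4,5), (3,5), (2,5), (1,5)]
arrival = 28

src (4,5)  cyc=13
W→(3,5)  cyc=18
W→(2,5)  cyc=23
W→(1,5)  cyc=28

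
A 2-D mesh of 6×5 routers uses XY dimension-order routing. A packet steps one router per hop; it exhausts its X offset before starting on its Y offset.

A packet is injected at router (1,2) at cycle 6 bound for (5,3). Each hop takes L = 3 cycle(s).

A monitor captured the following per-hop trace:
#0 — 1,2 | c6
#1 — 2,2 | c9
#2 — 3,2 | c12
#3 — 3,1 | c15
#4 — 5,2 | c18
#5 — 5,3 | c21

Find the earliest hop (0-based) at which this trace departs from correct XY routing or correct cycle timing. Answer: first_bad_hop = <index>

first_bad_hop = 3

hop 1: step (+1,+0), +3 cyc — ok
hop 2: step (+1,+0), +3 cyc — ok
hop 3: step (+0,-1), +3 cyc — BAD: Y-move but x=3≠5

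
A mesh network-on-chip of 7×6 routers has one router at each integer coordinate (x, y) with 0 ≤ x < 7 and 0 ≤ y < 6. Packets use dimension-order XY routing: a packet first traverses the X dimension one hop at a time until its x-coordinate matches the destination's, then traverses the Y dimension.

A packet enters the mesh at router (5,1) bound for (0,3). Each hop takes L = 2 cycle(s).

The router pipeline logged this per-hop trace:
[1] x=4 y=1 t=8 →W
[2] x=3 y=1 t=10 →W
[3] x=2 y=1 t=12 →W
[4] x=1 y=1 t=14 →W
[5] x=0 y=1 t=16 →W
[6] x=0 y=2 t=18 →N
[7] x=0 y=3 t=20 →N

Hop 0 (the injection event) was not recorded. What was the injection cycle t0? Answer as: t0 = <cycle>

t0 = 6

At hop 1 the cycle is 8; in general cyc_k = t0 + kL.
So t0 = 8 − 1·2 = 6.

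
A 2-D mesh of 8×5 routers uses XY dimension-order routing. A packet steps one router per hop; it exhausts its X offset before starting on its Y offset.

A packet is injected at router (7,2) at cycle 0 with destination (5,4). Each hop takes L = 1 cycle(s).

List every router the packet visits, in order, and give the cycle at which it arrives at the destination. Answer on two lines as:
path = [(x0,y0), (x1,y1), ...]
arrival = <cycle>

path = [(7,2), (6,2), (5,2), (5,3), (5,4)]
arrival = 4

hop 0: (7,2) @ cyc 0
hop 1: (6,2) @ cyc 1  [W]
hop 2: (5,2) @ cyc 2  [W]
hop 3: (5,3) @ cyc 3  [N]
hop 4: (5,4) @ cyc 4  [N]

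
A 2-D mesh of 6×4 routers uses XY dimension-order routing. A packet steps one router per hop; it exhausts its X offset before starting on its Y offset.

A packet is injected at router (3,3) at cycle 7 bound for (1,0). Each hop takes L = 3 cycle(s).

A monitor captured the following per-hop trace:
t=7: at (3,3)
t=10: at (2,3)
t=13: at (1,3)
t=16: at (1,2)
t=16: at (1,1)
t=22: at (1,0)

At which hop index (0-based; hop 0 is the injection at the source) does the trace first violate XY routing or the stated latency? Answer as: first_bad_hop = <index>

first_bad_hop = 4

  1: Δx=-1 Δy=+0 Δt=3 [ok]
  2: Δx=-1 Δy=+0 Δt=3 [ok]
  3: Δx=+0 Δy=-1 Δt=3 [ok]
  4: Δx=+0 Δy=-1 Δt=0 [BAD: Δcyc=0≠L]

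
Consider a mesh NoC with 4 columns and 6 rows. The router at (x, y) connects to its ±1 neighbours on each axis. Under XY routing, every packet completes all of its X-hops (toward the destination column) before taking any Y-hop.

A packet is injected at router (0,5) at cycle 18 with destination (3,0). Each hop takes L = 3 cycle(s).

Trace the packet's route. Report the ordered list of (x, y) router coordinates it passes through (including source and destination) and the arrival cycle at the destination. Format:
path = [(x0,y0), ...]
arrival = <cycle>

path = [(0,5), (1,5), (2,5), (3,5), (3,4), (3,3), (3,2), (3,1), (3,0)]
arrival = 42

  0. router=(0,5) cycle=18 (inject)
  1. router=(1,5) cycle=21 dir=E
  2. router=(2,5) cycle=24 dir=E
  3. router=(3,5) cycle=27 dir=E
  4. router=(3,4) cycle=30 dir=S
  5. router=(3,3) cycle=33 dir=S
  6. router=(3,2) cycle=36 dir=S
  7. router=(3,1) cycle=39 dir=S
  8. router=(3,0) cycle=42 dir=S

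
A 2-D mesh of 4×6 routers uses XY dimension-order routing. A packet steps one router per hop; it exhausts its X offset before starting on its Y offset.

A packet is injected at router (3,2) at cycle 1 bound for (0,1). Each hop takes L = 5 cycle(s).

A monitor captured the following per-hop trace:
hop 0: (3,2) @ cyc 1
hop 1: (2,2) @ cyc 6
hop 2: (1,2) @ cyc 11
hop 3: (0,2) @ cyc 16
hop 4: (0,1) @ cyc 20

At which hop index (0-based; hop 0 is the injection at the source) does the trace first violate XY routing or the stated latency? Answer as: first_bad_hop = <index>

first_bad_hop = 4

[1] (-1,+0) / 5c ⇒ ok
[2] (-1,+0) / 5c ⇒ ok
[3] (-1,+0) / 5c ⇒ ok
[4] (+0,-1) / 4c ⇒ BAD: Δcyc=4≠L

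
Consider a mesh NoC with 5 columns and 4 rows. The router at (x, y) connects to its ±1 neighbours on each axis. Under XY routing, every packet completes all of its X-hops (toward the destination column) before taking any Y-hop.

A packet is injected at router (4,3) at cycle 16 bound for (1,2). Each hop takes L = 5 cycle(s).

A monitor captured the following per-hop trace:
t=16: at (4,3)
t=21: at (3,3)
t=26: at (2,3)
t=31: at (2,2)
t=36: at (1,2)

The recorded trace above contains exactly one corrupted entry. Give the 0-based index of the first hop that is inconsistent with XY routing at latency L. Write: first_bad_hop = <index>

first_bad_hop = 3

  1: Δx=-1 Δy=+0 Δt=5 [ok]
  2: Δx=-1 Δy=+0 Δt=5 [ok]
  3: Δx=+0 Δy=-1 Δt=5 [BAD: Y-move but x=2≠1]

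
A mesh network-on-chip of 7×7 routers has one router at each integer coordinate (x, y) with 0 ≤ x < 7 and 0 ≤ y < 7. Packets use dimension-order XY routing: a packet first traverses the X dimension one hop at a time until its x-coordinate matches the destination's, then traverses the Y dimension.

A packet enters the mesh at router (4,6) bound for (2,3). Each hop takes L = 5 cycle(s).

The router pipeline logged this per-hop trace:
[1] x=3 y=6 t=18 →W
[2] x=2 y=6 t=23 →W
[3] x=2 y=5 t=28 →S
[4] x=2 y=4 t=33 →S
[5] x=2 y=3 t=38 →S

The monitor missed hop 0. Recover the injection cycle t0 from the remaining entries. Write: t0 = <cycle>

Hop 1 reached at cycle 18; hop k is at t0 + k·L.
Subtract one hop: t0 = 18 − 5 = 13.

t0 = 13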